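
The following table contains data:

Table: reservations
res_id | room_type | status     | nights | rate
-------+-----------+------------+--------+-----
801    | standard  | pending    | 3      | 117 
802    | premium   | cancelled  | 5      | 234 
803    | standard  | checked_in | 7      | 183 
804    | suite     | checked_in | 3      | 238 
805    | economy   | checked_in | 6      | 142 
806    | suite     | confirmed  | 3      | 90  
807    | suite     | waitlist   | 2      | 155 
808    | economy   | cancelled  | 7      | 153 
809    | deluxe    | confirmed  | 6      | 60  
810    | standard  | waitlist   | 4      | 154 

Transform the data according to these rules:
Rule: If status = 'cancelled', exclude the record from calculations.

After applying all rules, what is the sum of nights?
34

Step 1: Identify records where status = 'cancelled'
Step 2: The excluded records sum to 12
Step 3: Original total nights = 46
Step 4: Remaining total = 46 - 12 = 34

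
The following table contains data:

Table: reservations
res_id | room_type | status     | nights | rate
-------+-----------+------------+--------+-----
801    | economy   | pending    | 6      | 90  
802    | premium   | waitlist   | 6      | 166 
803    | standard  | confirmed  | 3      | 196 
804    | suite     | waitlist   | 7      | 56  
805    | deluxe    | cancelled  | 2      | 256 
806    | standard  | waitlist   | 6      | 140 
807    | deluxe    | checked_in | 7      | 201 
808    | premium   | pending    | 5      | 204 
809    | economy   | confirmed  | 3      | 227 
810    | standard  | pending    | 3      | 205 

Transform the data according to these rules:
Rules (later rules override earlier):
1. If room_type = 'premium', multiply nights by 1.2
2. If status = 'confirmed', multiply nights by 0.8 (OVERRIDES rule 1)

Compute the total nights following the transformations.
49.0

Step 1: Rule 2 takes priority for records with status = 'confirmed'
  - 2 records: 6 × 0.8 = 4.8
Step 2: Rule 1 applies to remaining records with room_type = 'premium'
  - 2 records: 11 × 1.2 = 13.2
Step 3: Other records unchanged: 31
Step 4: Final sum = 4.8 + 13.2 + 31 = 49.0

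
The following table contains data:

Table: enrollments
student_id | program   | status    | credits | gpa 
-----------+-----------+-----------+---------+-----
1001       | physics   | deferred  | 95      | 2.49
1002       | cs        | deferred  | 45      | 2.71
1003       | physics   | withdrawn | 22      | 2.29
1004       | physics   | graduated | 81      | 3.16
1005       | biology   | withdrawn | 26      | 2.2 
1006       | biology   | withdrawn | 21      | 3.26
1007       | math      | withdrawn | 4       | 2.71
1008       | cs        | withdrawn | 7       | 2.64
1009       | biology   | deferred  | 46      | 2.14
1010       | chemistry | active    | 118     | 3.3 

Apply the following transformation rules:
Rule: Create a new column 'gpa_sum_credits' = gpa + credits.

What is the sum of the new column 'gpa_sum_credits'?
491.9

Step 1: For each record, compute gpa + credits
Example calculations:
  2.49 + 95 = 97.49
  2.71 + 45 = 47.71
  2.29 + 22 = 24.29
  ...
Step 2: Sum all derived values
Step 3: Total = 491.9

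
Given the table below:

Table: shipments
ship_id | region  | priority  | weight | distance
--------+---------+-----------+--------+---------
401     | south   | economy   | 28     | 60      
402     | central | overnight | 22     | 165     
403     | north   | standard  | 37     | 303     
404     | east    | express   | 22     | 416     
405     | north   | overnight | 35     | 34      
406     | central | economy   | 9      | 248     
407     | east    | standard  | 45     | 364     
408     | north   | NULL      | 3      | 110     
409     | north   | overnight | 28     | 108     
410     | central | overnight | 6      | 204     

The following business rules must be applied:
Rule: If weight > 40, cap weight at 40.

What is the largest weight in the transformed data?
40

Step 1: Original maximum weight = 45
Step 2: Apply cap at 40
Step 3: 1 records had weight > 40 and were capped
Step 4: Maximum after transformation = 40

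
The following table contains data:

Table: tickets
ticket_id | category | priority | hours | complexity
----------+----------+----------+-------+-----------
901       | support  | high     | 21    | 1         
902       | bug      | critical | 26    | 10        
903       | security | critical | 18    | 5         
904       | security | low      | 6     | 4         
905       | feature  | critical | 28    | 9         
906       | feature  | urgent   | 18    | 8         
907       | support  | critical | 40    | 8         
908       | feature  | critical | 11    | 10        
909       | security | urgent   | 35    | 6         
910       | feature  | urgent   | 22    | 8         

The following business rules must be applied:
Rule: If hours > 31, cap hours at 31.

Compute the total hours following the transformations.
212

Step 1: 2 records have hours > 31
Step 2: These records originally summed to 75
Step 3: After capping: 2 × 31 = 62
Step 4: Unaffected records sum: 150
Step 5: Final sum = 62 + 150 = 212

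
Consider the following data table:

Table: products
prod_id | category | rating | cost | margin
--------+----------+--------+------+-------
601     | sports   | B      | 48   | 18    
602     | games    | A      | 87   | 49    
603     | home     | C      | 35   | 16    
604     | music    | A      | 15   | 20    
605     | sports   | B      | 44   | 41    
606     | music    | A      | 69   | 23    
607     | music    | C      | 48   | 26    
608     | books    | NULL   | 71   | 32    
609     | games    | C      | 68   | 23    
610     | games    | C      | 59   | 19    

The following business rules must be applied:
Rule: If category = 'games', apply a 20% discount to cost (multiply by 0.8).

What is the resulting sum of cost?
501.2

Step 1: Records with category = 'games' have total cost = 214
Step 2: Apply multiplier: 214 × 0.8 = 171.2
Step 3: Other records total: 330
Step 4: Final sum = 171.2 + 330 = 501.2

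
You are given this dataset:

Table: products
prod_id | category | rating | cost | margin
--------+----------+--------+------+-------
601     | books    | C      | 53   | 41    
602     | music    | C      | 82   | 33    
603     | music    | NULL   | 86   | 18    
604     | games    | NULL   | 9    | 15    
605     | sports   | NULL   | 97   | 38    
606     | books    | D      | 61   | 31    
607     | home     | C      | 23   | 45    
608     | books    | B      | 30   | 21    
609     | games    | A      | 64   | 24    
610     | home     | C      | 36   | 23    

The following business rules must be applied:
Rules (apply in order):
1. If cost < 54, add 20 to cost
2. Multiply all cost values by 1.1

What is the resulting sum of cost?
705.1

Step 1: Apply Rule 1 - Add 20 to records with cost < 54
  - 5 records affected: 151 + (5 × 20) = 251
  - Unaffected records: 390
  - Sum after Rule 1: 641
Step 2: Apply Rule 2 - Multiply all by 1.1
  - 641 × 1.1 = 705.1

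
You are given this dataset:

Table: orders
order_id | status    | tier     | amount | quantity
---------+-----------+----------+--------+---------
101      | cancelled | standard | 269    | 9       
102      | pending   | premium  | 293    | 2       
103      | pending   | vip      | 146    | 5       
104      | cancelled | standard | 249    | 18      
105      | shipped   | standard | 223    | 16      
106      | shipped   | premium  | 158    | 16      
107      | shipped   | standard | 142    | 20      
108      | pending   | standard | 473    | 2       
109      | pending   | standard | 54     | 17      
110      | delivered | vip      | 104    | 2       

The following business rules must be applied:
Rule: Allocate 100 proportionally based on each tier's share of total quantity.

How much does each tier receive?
premium: 16.82, standard: 76.64, vip: 6.54

Step 1: Calculate total quantity = 107
Step 2: Calculate each tier's proportion:
  premium: 18/107 = 16.82% → 16.82
  standard: 82/107 = 76.64% → 76.64
  vip: 7/107 = 6.54% → 6.54
Step 3: Verify: sum of allocations ≈ 100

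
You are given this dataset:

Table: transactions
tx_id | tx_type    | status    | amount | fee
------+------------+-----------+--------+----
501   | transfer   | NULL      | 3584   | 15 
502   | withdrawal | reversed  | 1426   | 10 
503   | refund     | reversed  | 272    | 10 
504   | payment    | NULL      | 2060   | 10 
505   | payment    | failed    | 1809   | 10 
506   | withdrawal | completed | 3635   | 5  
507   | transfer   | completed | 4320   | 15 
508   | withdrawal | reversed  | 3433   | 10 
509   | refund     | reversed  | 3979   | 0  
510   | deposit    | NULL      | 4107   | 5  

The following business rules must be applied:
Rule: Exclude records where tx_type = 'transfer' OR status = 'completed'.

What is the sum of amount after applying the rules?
17086

Step 1: Find records where tx_type = 'transfer' OR status = 'completed'
Step 2: 3 records match, summing to 11539
Step 3: Original sum: 28625
Step 4: Remaining sum = 28625 - 11539 = 17086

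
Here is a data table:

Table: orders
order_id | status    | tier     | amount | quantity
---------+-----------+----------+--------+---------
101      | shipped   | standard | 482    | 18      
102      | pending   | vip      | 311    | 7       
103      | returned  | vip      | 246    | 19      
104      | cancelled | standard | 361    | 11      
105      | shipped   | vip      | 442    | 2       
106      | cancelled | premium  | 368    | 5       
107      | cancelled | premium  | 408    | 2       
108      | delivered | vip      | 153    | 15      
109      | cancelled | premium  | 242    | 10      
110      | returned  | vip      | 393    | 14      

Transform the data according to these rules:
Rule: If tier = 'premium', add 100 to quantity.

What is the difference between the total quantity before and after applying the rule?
300

Step 1: Original sum of quantity = 103
Step 2: 3 records have tier = 'premium'
Step 3: Each affected record changes by 100
Step 4: Total change = 3 × 100 = 300
Step 5: New sum = 103 + 300 = 403
Step 6: Difference = |403 - 103| = 300
        (Sum increased by 300)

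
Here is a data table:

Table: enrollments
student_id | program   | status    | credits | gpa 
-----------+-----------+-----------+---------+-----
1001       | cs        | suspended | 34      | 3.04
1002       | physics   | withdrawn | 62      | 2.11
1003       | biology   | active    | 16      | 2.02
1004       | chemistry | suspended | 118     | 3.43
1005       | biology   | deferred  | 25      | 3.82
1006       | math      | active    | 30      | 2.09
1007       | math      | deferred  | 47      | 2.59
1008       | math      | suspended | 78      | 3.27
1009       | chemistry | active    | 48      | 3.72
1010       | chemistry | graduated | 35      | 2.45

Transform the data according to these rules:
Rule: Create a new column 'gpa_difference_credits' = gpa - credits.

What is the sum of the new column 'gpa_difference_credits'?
-464.46

Step 1: For each record, compute gpa - credits
Example calculations:
  3.04 - 34 = -30.96
  2.11 - 62 = -59.89
  2.02 - 16 = -13.98
  ...
Step 2: Sum all derived values
Step 3: Total = -464.46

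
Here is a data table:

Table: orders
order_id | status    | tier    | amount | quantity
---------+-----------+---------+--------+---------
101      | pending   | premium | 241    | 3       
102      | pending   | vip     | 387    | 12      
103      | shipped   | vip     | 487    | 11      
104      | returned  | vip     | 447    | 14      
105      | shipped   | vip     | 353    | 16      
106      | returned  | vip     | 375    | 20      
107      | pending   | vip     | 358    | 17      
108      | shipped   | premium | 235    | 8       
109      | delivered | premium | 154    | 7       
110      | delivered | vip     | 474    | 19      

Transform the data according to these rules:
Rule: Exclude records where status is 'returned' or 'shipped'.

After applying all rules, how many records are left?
5

Step 1: Count records to exclude
  - 2 (returned) + 3 (shipped) = 5 records
Step 2: Total records: 10
Step 3: Remaining = 10 - 5 = 5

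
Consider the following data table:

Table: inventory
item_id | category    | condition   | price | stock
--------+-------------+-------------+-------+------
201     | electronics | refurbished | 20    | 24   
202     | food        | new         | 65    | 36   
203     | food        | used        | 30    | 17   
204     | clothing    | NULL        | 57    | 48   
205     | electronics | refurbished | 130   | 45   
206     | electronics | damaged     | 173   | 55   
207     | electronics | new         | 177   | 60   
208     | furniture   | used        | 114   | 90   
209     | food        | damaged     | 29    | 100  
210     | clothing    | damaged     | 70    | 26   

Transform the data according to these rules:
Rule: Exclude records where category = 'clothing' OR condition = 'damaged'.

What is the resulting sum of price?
536

Step 1: Find records where category = 'clothing' OR condition = 'damaged'
Step 2: 4 records match, summing to 329
Step 3: Original sum: 865
Step 4: Remaining sum = 865 - 329 = 536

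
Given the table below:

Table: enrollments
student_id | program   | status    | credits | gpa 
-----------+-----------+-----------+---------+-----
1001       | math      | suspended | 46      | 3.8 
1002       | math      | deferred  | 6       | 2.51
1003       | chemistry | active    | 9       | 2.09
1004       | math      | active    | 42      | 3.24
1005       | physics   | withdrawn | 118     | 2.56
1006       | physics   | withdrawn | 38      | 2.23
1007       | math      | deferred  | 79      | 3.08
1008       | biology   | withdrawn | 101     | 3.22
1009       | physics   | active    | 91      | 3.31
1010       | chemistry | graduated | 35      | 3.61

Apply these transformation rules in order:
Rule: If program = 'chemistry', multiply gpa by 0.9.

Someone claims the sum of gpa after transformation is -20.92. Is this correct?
No, the correct result is 29.08.

Step 1: Calculate the correct sum after transformation
Step 2: Apply multiplier 0.9 to records where program = 'chemistry'
Step 3: Correct result = 29.08
Step 4: Claimed result = -20.92
Step 5: 29.08 ≠ -20.92
Conclusion: The claimed result is incorrect. The correct answer is 29.08.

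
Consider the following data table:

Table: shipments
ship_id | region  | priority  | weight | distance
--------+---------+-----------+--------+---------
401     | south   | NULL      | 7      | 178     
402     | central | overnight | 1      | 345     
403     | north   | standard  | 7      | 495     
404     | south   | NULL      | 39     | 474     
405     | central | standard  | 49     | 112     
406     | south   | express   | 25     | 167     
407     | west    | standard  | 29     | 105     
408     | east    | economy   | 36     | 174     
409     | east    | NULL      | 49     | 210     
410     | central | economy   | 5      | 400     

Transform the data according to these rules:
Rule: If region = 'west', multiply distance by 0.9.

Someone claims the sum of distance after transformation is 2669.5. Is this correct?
No, the correct result is 2649.5.

Step 1: Calculate the correct sum after transformation
Step 2: Apply multiplier 0.9 to records where region = 'west'
Step 3: Correct result = 2649.5
Step 4: Claimed result = 2669.5
Step 5: 2649.5 ≠ 2669.5
Conclusion: The claimed result is incorrect. The correct answer is 2649.5.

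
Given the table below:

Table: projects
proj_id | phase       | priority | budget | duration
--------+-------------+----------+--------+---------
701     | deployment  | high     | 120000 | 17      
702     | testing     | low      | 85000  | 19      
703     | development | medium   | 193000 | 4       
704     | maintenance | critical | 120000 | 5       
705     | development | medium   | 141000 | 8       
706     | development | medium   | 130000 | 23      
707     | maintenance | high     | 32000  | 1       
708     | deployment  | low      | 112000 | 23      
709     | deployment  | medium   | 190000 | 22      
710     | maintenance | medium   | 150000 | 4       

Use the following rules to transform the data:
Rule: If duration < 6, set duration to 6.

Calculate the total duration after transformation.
136

Step 1: 4 records have duration < 6
Step 2: These records originally summed to 14
Step 3: After setting to minimum: 4 × 6 = 24
Step 4: Unaffected records sum: 112
Step 5: Final sum = 24 + 112 = 136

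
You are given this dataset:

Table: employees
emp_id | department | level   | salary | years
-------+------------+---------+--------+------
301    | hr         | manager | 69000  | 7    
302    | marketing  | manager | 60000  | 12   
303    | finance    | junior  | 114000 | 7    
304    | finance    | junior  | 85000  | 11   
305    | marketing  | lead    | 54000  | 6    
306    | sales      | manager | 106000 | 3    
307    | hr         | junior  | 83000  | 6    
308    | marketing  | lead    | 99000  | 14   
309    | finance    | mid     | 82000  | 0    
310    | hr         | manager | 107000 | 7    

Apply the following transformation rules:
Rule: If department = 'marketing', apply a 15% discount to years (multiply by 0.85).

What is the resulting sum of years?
68.2

Step 1: Records with department = 'marketing' have total years = 32
Step 2: Apply multiplier: 32 × 0.85 = 27.2
Step 3: Other records total: 41
Step 4: Final sum = 27.2 + 41 = 68.2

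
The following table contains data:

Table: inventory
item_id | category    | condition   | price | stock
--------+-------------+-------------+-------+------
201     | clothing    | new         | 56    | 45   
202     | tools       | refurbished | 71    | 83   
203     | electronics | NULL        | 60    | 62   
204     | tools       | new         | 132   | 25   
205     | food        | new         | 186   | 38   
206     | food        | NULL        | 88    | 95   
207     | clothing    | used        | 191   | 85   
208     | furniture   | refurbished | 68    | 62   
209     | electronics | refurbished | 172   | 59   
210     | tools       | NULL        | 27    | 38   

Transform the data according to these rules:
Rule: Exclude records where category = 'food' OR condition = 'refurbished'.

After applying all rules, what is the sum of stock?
255

Step 1: Find records where category = 'food' OR condition = 'refurbished'
Step 2: 5 records match, summing to 337
Step 3: Original sum: 592
Step 4: Remaining sum = 592 - 337 = 255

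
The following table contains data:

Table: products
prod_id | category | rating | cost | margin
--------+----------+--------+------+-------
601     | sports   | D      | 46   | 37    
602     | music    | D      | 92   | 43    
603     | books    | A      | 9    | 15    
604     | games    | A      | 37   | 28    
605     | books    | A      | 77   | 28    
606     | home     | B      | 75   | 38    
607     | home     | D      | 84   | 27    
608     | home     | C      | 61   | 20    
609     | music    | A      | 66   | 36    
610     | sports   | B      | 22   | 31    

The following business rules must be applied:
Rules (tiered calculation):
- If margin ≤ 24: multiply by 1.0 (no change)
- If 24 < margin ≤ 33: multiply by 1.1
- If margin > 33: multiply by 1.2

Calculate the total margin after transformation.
345.2

Step 1: Tier 1 (margin ≤ 24): 2 records, sum = 35 × 1.0 = 35.0
Step 2: Tier 2 (24 < margin ≤ 33): 4 records, sum = 114 × 1.1 = 125.4
Step 3: Tier 3 (margin > 33): 4 records, sum = 154 × 1.2 = 184.8
Step 4: Final sum = 35.0 + 125.4 + 184.8 = 345.2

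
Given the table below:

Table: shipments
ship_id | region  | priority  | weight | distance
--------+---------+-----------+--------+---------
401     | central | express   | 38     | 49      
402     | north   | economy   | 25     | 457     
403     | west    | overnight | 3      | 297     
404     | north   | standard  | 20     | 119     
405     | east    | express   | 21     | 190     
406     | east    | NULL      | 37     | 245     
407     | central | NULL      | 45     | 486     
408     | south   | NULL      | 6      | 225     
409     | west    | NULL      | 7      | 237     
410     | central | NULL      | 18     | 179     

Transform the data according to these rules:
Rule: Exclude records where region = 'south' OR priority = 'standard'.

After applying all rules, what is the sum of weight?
194

Step 1: Find records where region = 'south' OR priority = 'standard'
Step 2: 2 records match, summing to 26
Step 3: Original sum: 220
Step 4: Remaining sum = 220 - 26 = 194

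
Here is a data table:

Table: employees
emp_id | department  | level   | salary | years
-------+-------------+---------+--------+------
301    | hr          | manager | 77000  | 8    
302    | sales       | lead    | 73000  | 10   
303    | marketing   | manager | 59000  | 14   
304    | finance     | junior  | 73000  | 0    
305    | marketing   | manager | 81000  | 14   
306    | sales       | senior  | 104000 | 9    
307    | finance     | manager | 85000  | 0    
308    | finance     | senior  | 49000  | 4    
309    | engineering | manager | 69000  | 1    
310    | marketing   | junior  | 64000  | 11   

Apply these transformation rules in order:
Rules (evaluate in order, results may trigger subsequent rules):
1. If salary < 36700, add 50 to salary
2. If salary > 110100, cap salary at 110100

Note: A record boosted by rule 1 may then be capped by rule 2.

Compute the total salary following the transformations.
734000

Step 1: Apply rule 1 to records with salary < 36700
  - 0 records get bonus of 50
  - Of these, 0 records then exceed 110100 and get capped
Step 2: Apply rule 2 to records with salary > 110100
  - 0 records (original) are capped
Step 3: Calculate final sum = 734000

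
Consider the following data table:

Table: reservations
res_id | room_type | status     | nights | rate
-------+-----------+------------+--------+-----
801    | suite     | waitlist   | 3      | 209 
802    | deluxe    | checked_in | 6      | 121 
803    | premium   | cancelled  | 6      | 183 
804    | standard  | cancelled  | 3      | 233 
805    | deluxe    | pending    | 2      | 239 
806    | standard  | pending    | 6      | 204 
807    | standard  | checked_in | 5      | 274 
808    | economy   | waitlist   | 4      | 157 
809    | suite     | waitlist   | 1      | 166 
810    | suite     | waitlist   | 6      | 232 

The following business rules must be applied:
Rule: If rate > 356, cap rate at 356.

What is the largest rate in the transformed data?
274

Step 1: Original maximum rate = 274
Step 2: Check cap of 356 against maximum
Step 3: No records exceed the cap (max 274 <= cap 356), so no capping applies
Step 4: Maximum after transformation = 274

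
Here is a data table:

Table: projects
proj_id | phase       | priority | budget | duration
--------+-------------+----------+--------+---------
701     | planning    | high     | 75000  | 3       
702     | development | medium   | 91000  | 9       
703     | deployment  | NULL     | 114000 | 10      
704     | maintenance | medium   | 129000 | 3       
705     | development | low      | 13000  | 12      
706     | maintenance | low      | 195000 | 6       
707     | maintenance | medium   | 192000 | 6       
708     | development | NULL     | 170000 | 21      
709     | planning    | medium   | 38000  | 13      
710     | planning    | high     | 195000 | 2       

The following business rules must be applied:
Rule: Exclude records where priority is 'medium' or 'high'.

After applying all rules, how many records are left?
4

Step 1: Count records to exclude
  - 4 (medium) + 2 (high) = 6 records
Step 2: Total records: 10
Step 3: Remaining = 10 - 6 = 4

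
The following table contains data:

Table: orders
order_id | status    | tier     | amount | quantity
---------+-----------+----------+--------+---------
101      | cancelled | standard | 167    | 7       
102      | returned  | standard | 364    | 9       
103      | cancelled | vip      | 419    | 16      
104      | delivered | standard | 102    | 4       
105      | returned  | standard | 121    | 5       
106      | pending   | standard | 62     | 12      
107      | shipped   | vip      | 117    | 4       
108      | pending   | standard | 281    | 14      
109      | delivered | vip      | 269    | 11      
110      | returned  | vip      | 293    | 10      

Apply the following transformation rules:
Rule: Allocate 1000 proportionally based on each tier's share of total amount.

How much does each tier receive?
standard: 499.77, vip: 500.23

Step 1: Calculate total amount = 2195
Step 2: Calculate each tier's proportion:
  standard: 1097/2195 = 49.98% → 499.77
  vip: 1098/2195 = 50.02% → 500.23
Step 3: Verify: sum of allocations ≈ 1000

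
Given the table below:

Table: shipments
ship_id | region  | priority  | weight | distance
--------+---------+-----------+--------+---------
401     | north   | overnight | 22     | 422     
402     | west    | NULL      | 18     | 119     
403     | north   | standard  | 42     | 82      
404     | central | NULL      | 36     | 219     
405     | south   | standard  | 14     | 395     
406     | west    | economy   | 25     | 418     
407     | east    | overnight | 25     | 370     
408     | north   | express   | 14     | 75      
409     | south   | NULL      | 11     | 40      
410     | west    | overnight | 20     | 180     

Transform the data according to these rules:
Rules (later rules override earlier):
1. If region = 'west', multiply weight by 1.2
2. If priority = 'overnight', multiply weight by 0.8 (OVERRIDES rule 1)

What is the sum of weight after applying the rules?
222.2

Step 1: Rule 2 takes priority for records with priority = 'overnight'
  - 3 records: 67 × 0.8 = 53.6
Step 2: Rule 1 applies to remaining records with region = 'west'
  - 2 records: 43 × 1.2 = 51.6
Step 3: Other records unchanged: 117
Step 4: Final sum = 53.6 + 51.6 + 117 = 222.2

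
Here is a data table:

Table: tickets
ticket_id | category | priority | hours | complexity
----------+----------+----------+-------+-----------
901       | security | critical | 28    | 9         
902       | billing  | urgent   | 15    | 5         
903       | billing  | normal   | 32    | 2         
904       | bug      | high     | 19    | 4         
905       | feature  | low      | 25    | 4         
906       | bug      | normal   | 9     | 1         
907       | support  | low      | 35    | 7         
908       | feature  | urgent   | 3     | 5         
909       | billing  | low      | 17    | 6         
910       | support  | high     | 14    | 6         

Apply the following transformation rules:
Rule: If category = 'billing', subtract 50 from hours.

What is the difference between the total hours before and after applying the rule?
150

Step 1: Original sum of hours = 197
Step 2: 3 records have category = 'billing'
Step 3: Each affected record changes by -50
Step 4: Total change = 3 × -50 = -150
Step 5: New sum = 197 + -150 = 47
Step 6: Difference = |47 - 197| = 150
        (Sum decreased by 150)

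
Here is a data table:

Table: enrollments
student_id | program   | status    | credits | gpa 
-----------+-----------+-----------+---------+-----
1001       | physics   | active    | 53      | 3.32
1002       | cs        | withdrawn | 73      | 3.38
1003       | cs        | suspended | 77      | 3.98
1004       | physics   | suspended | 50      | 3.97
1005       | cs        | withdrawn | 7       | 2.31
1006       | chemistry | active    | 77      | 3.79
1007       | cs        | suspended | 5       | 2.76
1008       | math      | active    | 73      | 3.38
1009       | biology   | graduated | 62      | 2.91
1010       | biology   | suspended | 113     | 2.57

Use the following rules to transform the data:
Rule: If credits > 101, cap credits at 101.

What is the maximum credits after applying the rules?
101

Step 1: Original maximum credits = 113
Step 2: Apply cap at 101
Step 3: 1 records had credits > 101 and were capped
Step 4: Maximum after transformation = 101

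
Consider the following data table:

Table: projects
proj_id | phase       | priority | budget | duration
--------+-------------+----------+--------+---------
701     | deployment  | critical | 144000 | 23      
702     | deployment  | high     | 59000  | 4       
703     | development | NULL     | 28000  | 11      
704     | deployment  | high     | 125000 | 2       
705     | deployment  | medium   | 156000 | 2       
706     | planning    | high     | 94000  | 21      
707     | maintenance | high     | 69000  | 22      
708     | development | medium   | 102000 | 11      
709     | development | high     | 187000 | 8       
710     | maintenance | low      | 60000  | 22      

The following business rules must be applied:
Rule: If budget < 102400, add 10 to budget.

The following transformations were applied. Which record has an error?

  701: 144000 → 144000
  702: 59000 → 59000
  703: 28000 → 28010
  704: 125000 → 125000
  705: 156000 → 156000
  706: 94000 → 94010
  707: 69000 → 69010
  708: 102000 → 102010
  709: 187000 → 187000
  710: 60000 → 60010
Record 702 has an error. The correct transformed value should be 59010, not 59000.

Step 1: Check each record against the rule
Step 2: Record 702 has budget = 59000
Step 3: Since 59000 < 102400, the bonus should have been applied
Step 4: Correct value = 59010, but claimed value = 59000
Conclusion: Record 702 has the error.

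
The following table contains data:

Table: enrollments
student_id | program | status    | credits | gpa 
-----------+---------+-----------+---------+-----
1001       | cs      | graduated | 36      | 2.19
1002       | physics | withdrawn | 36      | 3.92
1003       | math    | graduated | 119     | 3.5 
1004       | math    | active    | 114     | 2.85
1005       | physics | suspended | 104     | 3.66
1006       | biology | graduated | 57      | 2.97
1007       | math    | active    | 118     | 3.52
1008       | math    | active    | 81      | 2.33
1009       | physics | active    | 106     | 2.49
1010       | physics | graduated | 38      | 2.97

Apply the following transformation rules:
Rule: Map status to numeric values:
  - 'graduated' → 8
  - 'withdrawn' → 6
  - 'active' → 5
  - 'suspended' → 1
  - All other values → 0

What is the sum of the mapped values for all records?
59

Step 1: Apply mapping to each record
Step 2: Count by status:
  'graduated': 4 records × 8 = 32
  'withdrawn': 1 records × 6 = 6
  'active': 4 records × 5 = 20
  'suspended': 1 records × 1 = 1
Step 3: Sum all mapped values = 59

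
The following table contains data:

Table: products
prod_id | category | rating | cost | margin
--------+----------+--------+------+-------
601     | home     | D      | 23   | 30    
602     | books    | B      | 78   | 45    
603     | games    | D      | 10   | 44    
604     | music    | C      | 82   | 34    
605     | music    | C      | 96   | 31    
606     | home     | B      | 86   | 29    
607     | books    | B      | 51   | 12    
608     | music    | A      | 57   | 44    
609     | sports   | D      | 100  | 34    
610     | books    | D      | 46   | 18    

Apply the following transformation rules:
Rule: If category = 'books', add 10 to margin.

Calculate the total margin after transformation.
351

Step 1: Count records where category = 'books': 3
Step 2: Total bonus added: 3 × 10 = 30
Step 3: Original sum of margin: 321
Step 4: Final sum = 321 + 30 = 351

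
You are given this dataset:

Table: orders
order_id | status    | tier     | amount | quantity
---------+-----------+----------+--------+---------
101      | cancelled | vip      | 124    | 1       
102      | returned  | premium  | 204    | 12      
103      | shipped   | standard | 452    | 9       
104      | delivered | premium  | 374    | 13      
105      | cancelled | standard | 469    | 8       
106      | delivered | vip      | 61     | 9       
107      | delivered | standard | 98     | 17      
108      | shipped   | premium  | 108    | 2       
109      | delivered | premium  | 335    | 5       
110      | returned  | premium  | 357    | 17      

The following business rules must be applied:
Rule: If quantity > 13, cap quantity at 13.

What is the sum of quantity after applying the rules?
85

Step 1: 2 records have quantity > 13
Step 2: These records originally summed to 34
Step 3: After capping: 2 × 13 = 26
Step 4: Unaffected records sum: 59
Step 5: Final sum = 26 + 59 = 85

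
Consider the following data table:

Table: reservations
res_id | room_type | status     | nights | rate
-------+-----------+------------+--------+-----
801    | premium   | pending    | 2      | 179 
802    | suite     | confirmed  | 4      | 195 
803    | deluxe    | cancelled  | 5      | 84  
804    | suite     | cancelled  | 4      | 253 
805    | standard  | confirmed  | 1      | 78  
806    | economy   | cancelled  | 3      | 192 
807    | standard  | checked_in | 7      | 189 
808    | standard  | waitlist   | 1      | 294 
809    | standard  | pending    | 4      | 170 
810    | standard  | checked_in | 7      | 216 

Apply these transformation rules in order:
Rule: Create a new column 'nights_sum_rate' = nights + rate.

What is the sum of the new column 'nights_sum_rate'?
1888

Step 1: For each record, compute nights + rate
Example calculations:
  2 + 179 = 181
  4 + 195 = 199
  5 + 84 = 89
  ...
Step 2: Sum all derived values
Step 3: Total = 1888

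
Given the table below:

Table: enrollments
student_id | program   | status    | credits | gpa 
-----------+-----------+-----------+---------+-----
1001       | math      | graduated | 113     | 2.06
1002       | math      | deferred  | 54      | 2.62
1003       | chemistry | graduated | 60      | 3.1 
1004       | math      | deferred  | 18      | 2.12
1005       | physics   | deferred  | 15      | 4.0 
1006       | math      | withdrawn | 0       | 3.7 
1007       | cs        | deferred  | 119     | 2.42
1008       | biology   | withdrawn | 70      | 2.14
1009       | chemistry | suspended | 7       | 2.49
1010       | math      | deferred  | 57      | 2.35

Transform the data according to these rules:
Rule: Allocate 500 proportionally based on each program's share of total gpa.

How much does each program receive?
biology: 39.63, chemistry: 103.52, cs: 44.81, math: 237.96, physics: 74.07

Step 1: Calculate total gpa = 27.0
Step 2: Calculate each program's proportion:
  biology: 2.14/27.0 = 7.93% → 39.63
  chemistry: 5.59/27.0 = 20.70% → 103.52
  cs: 2.42/27.0 = 8.96% → 44.81
  math: 12.85/27.0 = 47.59% → 237.96
  physics: 4.0/27.0 = 14.81% → 74.07
Step 3: Verify: sum of allocations ≈ 500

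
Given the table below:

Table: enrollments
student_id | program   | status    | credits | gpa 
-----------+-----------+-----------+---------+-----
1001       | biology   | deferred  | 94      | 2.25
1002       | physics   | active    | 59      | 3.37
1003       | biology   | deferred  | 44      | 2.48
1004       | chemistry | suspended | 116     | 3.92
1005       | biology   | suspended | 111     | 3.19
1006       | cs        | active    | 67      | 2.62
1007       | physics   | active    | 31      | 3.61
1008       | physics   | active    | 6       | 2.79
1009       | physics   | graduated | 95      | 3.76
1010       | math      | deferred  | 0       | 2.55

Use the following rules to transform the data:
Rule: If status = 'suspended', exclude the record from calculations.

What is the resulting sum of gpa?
23.43

Step 1: Identify records where status = 'suspended'
Step 2: The excluded records sum to 7.11
Step 3: Original total gpa = 30.54
Step 4: Remaining total = 30.54 - 7.11 = 23.43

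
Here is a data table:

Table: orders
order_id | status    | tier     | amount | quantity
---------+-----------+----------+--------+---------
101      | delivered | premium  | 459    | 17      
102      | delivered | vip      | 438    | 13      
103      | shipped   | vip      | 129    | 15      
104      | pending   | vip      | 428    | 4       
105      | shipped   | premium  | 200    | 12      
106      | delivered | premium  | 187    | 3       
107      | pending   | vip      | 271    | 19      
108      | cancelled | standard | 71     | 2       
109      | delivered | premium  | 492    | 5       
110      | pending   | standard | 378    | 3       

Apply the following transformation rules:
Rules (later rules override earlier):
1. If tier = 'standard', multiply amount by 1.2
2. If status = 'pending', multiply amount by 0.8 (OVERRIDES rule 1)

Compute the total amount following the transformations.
2851.8

Step 1: Rule 2 takes priority for records with status = 'pending'
  - 3 records: 1077 × 0.8 = 861.6
Step 2: Rule 1 applies to remaining records with tier = 'standard'
  - 1 records: 71 × 1.2 = 85.2
Step 3: Other records unchanged: 1905
Step 4: Final sum = 861.6 + 85.2 + 1905 = 2851.8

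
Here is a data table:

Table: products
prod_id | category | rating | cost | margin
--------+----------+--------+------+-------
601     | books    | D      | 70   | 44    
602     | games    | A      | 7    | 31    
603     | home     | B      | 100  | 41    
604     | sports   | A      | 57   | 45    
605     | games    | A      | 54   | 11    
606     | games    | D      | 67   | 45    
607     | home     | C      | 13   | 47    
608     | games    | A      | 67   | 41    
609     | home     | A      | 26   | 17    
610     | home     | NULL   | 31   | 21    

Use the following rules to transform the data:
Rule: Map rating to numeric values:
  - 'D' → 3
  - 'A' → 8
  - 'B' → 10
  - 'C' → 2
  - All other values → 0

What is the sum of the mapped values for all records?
58

Step 1: Apply mapping to each record
Step 2: Count by status:
  'D': 2 records × 3 = 6
  'A': 5 records × 8 = 40
  'B': 1 records × 10 = 10
  'C': 1 records × 2 = 2
Step 3: Sum all mapped values = 58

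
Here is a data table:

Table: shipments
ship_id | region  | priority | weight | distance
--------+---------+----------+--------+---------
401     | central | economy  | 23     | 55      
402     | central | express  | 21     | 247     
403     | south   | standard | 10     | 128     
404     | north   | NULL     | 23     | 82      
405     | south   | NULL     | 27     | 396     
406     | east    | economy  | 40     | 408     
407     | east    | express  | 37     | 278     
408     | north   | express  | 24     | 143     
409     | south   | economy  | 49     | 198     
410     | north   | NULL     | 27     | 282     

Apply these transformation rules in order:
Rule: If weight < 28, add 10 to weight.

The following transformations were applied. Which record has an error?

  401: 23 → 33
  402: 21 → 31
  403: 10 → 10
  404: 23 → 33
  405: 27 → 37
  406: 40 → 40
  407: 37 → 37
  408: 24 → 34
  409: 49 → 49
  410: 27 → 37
Record 403 has an error. The correct transformed value should be 20, not 10.

Step 1: Check each record against the rule
Step 2: Record 403 has weight = 10
Step 3: Since 10 < 28, the bonus should have been applied
Step 4: Correct value = 20, but claimed value = 10
Conclusion: Record 403 has the error.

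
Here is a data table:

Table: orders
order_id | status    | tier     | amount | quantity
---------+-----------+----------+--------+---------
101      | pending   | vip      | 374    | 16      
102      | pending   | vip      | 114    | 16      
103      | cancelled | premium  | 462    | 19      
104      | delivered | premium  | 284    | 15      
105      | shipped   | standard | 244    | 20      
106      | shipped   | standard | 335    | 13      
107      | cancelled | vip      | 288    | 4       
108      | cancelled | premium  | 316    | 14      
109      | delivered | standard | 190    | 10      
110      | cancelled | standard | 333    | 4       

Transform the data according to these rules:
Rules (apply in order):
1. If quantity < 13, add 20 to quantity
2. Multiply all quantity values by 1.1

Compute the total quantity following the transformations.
210.1

Step 1: Apply Rule 1 - Add 20 to records with quantity < 13
  - 3 records affected: 18 + (3 × 20) = 78
  - Unaffected records: 113
  - Sum after Rule 1: 191
Step 2: Apply Rule 2 - Multiply all by 1.1
  - 191 × 1.1 = 210.1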